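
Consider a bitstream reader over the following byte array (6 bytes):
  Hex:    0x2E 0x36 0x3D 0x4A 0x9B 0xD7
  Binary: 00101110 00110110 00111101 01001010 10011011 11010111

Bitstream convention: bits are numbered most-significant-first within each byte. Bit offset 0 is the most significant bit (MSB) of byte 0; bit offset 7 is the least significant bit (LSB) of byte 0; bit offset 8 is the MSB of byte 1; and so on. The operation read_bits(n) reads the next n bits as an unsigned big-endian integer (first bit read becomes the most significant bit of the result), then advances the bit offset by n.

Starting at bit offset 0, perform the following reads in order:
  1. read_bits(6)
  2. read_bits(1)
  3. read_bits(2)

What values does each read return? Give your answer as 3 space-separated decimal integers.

Read 1: bits[0:6] width=6 -> value=11 (bin 001011); offset now 6 = byte 0 bit 6; 42 bits remain
Read 2: bits[6:7] width=1 -> value=1 (bin 1); offset now 7 = byte 0 bit 7; 41 bits remain
Read 3: bits[7:9] width=2 -> value=0 (bin 00); offset now 9 = byte 1 bit 1; 39 bits remain

Answer: 11 1 0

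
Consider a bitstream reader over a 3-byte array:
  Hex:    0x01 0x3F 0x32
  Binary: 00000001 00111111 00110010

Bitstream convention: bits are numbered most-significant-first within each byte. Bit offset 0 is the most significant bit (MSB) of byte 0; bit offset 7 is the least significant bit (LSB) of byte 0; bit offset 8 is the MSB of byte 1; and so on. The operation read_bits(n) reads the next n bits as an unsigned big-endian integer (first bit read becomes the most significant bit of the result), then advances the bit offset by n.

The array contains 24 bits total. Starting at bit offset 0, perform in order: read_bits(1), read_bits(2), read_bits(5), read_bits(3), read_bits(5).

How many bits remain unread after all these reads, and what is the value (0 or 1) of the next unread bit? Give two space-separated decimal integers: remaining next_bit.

Answer: 8 0

Derivation:
Read 1: bits[0:1] width=1 -> value=0 (bin 0); offset now 1 = byte 0 bit 1; 23 bits remain
Read 2: bits[1:3] width=2 -> value=0 (bin 00); offset now 3 = byte 0 bit 3; 21 bits remain
Read 3: bits[3:8] width=5 -> value=1 (bin 00001); offset now 8 = byte 1 bit 0; 16 bits remain
Read 4: bits[8:11] width=3 -> value=1 (bin 001); offset now 11 = byte 1 bit 3; 13 bits remain
Read 5: bits[11:16] width=5 -> value=31 (bin 11111); offset now 16 = byte 2 bit 0; 8 bits remain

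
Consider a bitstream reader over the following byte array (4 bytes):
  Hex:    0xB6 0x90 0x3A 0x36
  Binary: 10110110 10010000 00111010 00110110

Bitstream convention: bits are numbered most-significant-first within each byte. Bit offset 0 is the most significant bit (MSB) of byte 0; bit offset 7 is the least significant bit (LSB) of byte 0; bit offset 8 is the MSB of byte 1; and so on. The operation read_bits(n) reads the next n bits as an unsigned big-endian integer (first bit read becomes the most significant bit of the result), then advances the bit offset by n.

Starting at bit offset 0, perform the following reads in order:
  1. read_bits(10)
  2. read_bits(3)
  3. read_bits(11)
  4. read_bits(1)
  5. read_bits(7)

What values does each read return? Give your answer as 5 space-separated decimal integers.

Read 1: bits[0:10] width=10 -> value=730 (bin 1011011010); offset now 10 = byte 1 bit 2; 22 bits remain
Read 2: bits[10:13] width=3 -> value=2 (bin 010); offset now 13 = byte 1 bit 5; 19 bits remain
Read 3: bits[13:24] width=11 -> value=58 (bin 00000111010); offset now 24 = byte 3 bit 0; 8 bits remain
Read 4: bits[24:25] width=1 -> value=0 (bin 0); offset now 25 = byte 3 bit 1; 7 bits remain
Read 5: bits[25:32] width=7 -> value=54 (bin 0110110); offset now 32 = byte 4 bit 0; 0 bits remain

Answer: 730 2 58 0 54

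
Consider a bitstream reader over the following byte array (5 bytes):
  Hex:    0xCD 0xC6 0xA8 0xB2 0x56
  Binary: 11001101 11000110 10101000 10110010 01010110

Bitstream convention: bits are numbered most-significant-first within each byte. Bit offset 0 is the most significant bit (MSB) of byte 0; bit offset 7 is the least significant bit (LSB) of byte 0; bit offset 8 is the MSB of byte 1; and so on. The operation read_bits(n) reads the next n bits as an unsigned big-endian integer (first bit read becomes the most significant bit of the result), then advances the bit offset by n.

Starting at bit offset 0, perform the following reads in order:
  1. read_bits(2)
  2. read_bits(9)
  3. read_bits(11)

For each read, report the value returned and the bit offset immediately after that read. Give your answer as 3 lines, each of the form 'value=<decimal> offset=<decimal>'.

Read 1: bits[0:2] width=2 -> value=3 (bin 11); offset now 2 = byte 0 bit 2; 38 bits remain
Read 2: bits[2:11] width=9 -> value=110 (bin 001101110); offset now 11 = byte 1 bit 3; 29 bits remain
Read 3: bits[11:22] width=11 -> value=426 (bin 00110101010); offset now 22 = byte 2 bit 6; 18 bits remain

Answer: value=3 offset=2
value=110 offset=11
value=426 offset=22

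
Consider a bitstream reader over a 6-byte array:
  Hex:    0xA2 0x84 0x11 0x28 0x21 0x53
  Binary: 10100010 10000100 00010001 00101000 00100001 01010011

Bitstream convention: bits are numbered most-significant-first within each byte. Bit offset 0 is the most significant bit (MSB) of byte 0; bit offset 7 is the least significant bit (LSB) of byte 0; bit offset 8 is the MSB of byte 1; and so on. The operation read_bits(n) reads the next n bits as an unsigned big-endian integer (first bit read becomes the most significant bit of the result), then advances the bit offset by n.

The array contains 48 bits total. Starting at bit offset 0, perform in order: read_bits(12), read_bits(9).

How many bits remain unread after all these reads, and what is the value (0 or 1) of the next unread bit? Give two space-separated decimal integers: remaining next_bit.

Read 1: bits[0:12] width=12 -> value=2600 (bin 101000101000); offset now 12 = byte 1 bit 4; 36 bits remain
Read 2: bits[12:21] width=9 -> value=130 (bin 010000010); offset now 21 = byte 2 bit 5; 27 bits remain

Answer: 27 0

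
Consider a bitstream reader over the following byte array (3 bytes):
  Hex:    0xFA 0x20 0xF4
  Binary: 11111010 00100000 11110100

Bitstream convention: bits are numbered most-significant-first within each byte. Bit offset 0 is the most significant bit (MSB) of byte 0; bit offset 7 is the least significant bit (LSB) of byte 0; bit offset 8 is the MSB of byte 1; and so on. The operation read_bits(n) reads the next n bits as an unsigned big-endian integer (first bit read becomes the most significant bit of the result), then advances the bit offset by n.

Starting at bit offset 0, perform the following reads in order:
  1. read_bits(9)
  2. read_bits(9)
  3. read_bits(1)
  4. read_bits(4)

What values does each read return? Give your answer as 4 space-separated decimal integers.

Read 1: bits[0:9] width=9 -> value=500 (bin 111110100); offset now 9 = byte 1 bit 1; 15 bits remain
Read 2: bits[9:18] width=9 -> value=131 (bin 010000011); offset now 18 = byte 2 bit 2; 6 bits remain
Read 3: bits[18:19] width=1 -> value=1 (bin 1); offset now 19 = byte 2 bit 3; 5 bits remain
Read 4: bits[19:23] width=4 -> value=10 (bin 1010); offset now 23 = byte 2 bit 7; 1 bits remain

Answer: 500 131 1 10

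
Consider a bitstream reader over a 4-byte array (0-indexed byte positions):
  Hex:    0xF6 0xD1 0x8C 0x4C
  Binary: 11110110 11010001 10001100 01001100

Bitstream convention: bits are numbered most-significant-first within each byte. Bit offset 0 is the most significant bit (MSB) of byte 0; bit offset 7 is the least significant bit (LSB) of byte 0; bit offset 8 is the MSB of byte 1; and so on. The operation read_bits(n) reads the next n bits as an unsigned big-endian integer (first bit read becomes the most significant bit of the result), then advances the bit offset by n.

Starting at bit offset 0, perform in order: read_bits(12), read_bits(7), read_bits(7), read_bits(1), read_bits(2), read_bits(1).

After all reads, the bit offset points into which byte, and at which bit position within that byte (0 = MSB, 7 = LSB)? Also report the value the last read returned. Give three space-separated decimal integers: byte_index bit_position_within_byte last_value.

Read 1: bits[0:12] width=12 -> value=3949 (bin 111101101101); offset now 12 = byte 1 bit 4; 20 bits remain
Read 2: bits[12:19] width=7 -> value=12 (bin 0001100); offset now 19 = byte 2 bit 3; 13 bits remain
Read 3: bits[19:26] width=7 -> value=49 (bin 0110001); offset now 26 = byte 3 bit 2; 6 bits remain
Read 4: bits[26:27] width=1 -> value=0 (bin 0); offset now 27 = byte 3 bit 3; 5 bits remain
Read 5: bits[27:29] width=2 -> value=1 (bin 01); offset now 29 = byte 3 bit 5; 3 bits remain
Read 6: bits[29:30] width=1 -> value=1 (bin 1); offset now 30 = byte 3 bit 6; 2 bits remain

Answer: 3 6 1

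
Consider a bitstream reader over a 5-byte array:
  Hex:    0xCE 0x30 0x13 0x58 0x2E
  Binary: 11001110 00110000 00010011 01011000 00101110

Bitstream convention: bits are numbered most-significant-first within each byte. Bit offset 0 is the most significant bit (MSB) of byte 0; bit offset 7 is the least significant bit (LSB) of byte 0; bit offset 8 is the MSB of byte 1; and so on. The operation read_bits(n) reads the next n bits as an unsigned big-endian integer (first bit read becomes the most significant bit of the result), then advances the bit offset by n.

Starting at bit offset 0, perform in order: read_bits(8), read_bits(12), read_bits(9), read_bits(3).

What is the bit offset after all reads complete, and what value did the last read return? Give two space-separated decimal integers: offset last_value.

Answer: 32 0

Derivation:
Read 1: bits[0:8] width=8 -> value=206 (bin 11001110); offset now 8 = byte 1 bit 0; 32 bits remain
Read 2: bits[8:20] width=12 -> value=769 (bin 001100000001); offset now 20 = byte 2 bit 4; 20 bits remain
Read 3: bits[20:29] width=9 -> value=107 (bin 001101011); offset now 29 = byte 3 bit 5; 11 bits remain
Read 4: bits[29:32] width=3 -> value=0 (bin 000); offset now 32 = byte 4 bit 0; 8 bits remain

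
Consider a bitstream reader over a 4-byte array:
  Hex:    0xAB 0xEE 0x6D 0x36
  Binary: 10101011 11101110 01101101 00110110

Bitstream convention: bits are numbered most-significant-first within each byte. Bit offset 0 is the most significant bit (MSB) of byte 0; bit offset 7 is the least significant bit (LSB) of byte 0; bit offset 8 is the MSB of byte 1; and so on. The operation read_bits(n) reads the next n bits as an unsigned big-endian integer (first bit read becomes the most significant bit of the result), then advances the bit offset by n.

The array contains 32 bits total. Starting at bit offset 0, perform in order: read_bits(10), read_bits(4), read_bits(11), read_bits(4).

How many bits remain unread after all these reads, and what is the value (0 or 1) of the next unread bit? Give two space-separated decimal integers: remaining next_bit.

Read 1: bits[0:10] width=10 -> value=687 (bin 1010101111); offset now 10 = byte 1 bit 2; 22 bits remain
Read 2: bits[10:14] width=4 -> value=11 (bin 1011); offset now 14 = byte 1 bit 6; 18 bits remain
Read 3: bits[14:25] width=11 -> value=1242 (bin 10011011010); offset now 25 = byte 3 bit 1; 7 bits remain
Read 4: bits[25:29] width=4 -> value=6 (bin 0110); offset now 29 = byte 3 bit 5; 3 bits remain

Answer: 3 1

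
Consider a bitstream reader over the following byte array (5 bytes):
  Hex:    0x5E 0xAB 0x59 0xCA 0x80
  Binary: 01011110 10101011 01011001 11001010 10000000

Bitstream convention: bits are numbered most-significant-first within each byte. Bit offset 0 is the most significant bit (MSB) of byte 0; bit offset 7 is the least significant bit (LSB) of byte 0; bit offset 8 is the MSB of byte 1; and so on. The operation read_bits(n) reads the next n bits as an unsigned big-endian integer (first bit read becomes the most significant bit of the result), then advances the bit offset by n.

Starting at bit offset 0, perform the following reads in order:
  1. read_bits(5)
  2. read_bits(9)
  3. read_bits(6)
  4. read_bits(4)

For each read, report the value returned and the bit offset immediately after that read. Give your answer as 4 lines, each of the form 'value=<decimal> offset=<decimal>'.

Answer: value=11 offset=5
value=426 offset=14
value=53 offset=20
value=9 offset=24

Derivation:
Read 1: bits[0:5] width=5 -> value=11 (bin 01011); offset now 5 = byte 0 bit 5; 35 bits remain
Read 2: bits[5:14] width=9 -> value=426 (bin 110101010); offset now 14 = byte 1 bit 6; 26 bits remain
Read 3: bits[14:20] width=6 -> value=53 (bin 110101); offset now 20 = byte 2 bit 4; 20 bits remain
Read 4: bits[20:24] width=4 -> value=9 (bin 1001); offset now 24 = byte 3 bit 0; 16 bits remain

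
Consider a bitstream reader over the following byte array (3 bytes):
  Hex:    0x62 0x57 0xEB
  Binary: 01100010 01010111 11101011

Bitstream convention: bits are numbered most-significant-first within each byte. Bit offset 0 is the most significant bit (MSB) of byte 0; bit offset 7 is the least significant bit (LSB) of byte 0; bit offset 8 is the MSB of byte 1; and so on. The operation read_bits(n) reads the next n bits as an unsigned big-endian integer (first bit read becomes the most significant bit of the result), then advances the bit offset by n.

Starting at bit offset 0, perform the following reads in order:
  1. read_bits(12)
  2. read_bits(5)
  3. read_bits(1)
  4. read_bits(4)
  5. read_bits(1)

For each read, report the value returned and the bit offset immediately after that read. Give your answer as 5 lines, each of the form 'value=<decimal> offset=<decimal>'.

Read 1: bits[0:12] width=12 -> value=1573 (bin 011000100101); offset now 12 = byte 1 bit 4; 12 bits remain
Read 2: bits[12:17] width=5 -> value=15 (bin 01111); offset now 17 = byte 2 bit 1; 7 bits remain
Read 3: bits[17:18] width=1 -> value=1 (bin 1); offset now 18 = byte 2 bit 2; 6 bits remain
Read 4: bits[18:22] width=4 -> value=10 (bin 1010); offset now 22 = byte 2 bit 6; 2 bits remain
Read 5: bits[22:23] width=1 -> value=1 (bin 1); offset now 23 = byte 2 bit 7; 1 bits remain

Answer: value=1573 offset=12
value=15 offset=17
value=1 offset=18
value=10 offset=22
value=1 offset=23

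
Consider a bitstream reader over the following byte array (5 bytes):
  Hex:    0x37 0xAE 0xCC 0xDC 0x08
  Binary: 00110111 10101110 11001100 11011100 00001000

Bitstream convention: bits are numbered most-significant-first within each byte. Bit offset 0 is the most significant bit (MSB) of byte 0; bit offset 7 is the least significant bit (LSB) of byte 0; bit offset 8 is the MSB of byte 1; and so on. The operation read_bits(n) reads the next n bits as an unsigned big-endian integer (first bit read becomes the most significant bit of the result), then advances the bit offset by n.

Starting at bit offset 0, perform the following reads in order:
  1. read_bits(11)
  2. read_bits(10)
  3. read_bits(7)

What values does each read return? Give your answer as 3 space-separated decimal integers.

Answer: 445 473 77

Derivation:
Read 1: bits[0:11] width=11 -> value=445 (bin 00110111101); offset now 11 = byte 1 bit 3; 29 bits remain
Read 2: bits[11:21] width=10 -> value=473 (bin 0111011001); offset now 21 = byte 2 bit 5; 19 bits remain
Read 3: bits[21:28] width=7 -> value=77 (bin 1001101); offset now 28 = byte 3 bit 4; 12 bits remain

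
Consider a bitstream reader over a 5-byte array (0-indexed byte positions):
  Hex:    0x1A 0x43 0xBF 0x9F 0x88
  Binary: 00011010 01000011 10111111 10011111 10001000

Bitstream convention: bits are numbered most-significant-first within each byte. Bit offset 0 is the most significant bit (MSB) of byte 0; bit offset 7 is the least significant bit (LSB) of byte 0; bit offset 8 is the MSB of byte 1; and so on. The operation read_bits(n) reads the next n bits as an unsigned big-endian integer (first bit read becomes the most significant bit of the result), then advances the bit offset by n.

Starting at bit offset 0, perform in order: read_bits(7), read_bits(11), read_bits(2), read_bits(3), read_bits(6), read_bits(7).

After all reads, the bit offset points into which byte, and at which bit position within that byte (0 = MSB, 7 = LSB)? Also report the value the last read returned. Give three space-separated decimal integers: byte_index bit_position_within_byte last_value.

Read 1: bits[0:7] width=7 -> value=13 (bin 0001101); offset now 7 = byte 0 bit 7; 33 bits remain
Read 2: bits[7:18] width=11 -> value=270 (bin 00100001110); offset now 18 = byte 2 bit 2; 22 bits remain
Read 3: bits[18:20] width=2 -> value=3 (bin 11); offset now 20 = byte 2 bit 4; 20 bits remain
Read 4: bits[20:23] width=3 -> value=7 (bin 111); offset now 23 = byte 2 bit 7; 17 bits remain
Read 5: bits[23:29] width=6 -> value=51 (bin 110011); offset now 29 = byte 3 bit 5; 11 bits remain
Read 6: bits[29:36] width=7 -> value=120 (bin 1111000); offset now 36 = byte 4 bit 4; 4 bits remain

Answer: 4 4 120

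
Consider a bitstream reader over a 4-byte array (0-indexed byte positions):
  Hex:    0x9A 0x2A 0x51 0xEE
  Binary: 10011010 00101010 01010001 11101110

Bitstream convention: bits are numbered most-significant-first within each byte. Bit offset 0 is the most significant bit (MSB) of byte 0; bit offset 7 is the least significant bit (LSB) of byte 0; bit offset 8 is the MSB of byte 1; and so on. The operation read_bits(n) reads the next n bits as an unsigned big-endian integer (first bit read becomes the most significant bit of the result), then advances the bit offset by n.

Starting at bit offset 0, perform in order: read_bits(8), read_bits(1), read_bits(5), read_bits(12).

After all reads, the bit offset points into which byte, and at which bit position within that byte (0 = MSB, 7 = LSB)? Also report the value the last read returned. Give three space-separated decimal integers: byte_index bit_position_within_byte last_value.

Answer: 3 2 2375

Derivation:
Read 1: bits[0:8] width=8 -> value=154 (bin 10011010); offset now 8 = byte 1 bit 0; 24 bits remain
Read 2: bits[8:9] width=1 -> value=0 (bin 0); offset now 9 = byte 1 bit 1; 23 bits remain
Read 3: bits[9:14] width=5 -> value=10 (bin 01010); offset now 14 = byte 1 bit 6; 18 bits remain
Read 4: bits[14:26] width=12 -> value=2375 (bin 100101000111); offset now 26 = byte 3 bit 2; 6 bits remain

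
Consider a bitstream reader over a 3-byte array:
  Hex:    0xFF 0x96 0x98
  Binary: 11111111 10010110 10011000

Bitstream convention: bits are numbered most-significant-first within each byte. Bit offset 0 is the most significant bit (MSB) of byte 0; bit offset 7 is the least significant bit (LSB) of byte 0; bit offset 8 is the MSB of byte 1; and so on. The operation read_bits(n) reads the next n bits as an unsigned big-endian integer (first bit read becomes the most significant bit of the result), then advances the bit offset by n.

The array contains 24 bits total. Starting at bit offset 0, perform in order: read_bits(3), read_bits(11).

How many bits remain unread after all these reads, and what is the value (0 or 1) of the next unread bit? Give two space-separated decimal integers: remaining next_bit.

Read 1: bits[0:3] width=3 -> value=7 (bin 111); offset now 3 = byte 0 bit 3; 21 bits remain
Read 2: bits[3:14] width=11 -> value=2021 (bin 11111100101); offset now 14 = byte 1 bit 6; 10 bits remain

Answer: 10 1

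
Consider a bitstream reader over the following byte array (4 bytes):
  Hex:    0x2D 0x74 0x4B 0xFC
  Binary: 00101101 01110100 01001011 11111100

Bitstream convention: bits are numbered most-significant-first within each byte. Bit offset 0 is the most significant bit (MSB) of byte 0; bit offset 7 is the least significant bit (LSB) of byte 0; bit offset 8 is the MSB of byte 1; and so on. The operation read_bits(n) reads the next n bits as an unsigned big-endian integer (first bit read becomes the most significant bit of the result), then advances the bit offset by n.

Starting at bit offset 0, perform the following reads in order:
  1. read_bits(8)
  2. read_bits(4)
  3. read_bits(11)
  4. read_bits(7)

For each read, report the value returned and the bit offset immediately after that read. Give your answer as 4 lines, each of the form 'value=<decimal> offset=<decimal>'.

Answer: value=45 offset=8
value=7 offset=12
value=549 offset=23
value=127 offset=30

Derivation:
Read 1: bits[0:8] width=8 -> value=45 (bin 00101101); offset now 8 = byte 1 bit 0; 24 bits remain
Read 2: bits[8:12] width=4 -> value=7 (bin 0111); offset now 12 = byte 1 bit 4; 20 bits remain
Read 3: bits[12:23] width=11 -> value=549 (bin 01000100101); offset now 23 = byte 2 bit 7; 9 bits remain
Read 4: bits[23:30] width=7 -> value=127 (bin 1111111); offset now 30 = byte 3 bit 6; 2 bits remain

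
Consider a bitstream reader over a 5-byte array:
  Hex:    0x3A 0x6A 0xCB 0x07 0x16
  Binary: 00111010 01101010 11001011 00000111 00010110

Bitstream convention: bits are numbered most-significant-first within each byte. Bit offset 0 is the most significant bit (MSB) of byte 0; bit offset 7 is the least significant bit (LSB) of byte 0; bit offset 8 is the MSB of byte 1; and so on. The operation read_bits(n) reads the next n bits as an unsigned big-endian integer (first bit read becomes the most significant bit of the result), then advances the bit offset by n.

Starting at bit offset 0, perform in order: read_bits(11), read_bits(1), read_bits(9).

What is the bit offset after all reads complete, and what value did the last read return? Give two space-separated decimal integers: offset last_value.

Read 1: bits[0:11] width=11 -> value=467 (bin 00111010011); offset now 11 = byte 1 bit 3; 29 bits remain
Read 2: bits[11:12] width=1 -> value=0 (bin 0); offset now 12 = byte 1 bit 4; 28 bits remain
Read 3: bits[12:21] width=9 -> value=345 (bin 101011001); offset now 21 = byte 2 bit 5; 19 bits remain

Answer: 21 345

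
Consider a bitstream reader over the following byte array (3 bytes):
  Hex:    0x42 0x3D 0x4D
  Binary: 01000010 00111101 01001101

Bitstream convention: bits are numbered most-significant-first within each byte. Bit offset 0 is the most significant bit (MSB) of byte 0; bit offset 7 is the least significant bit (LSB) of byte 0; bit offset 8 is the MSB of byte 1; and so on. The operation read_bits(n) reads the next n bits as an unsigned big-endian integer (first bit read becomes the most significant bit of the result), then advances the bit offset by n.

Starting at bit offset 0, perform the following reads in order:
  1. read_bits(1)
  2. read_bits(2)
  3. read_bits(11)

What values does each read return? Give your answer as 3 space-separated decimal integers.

Read 1: bits[0:1] width=1 -> value=0 (bin 0); offset now 1 = byte 0 bit 1; 23 bits remain
Read 2: bits[1:3] width=2 -> value=2 (bin 10); offset now 3 = byte 0 bit 3; 21 bits remain
Read 3: bits[3:14] width=11 -> value=143 (bin 00010001111); offset now 14 = byte 1 bit 6; 10 bits remain

Answer: 0 2 143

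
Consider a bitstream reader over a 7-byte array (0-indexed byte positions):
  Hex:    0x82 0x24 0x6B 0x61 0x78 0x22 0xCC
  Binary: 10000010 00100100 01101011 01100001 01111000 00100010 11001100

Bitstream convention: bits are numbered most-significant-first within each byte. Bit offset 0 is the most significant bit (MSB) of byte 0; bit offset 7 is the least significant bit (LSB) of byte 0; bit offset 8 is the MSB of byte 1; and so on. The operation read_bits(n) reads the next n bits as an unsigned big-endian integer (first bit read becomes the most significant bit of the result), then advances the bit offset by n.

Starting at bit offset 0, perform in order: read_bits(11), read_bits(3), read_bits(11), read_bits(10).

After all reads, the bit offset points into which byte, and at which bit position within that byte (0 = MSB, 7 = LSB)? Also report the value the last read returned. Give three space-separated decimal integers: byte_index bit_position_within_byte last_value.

Answer: 4 3 779

Derivation:
Read 1: bits[0:11] width=11 -> value=1041 (bin 10000010001); offset now 11 = byte 1 bit 3; 45 bits remain
Read 2: bits[11:14] width=3 -> value=1 (bin 001); offset now 14 = byte 1 bit 6; 42 bits remain
Read 3: bits[14:25] width=11 -> value=214 (bin 00011010110); offset now 25 = byte 3 bit 1; 31 bits remain
Read 4: bits[25:35] width=10 -> value=779 (bin 1100001011); offset now 35 = byte 4 bit 3; 21 bits remain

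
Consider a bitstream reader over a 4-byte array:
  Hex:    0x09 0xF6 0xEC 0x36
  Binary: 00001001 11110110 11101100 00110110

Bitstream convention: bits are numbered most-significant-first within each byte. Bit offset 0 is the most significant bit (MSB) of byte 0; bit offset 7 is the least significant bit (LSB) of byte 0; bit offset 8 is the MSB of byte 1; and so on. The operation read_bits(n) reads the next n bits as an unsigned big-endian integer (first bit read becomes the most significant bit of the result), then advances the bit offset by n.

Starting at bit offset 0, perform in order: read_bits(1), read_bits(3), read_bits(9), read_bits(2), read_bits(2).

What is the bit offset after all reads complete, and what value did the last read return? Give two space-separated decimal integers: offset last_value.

Answer: 17 1

Derivation:
Read 1: bits[0:1] width=1 -> value=0 (bin 0); offset now 1 = byte 0 bit 1; 31 bits remain
Read 2: bits[1:4] width=3 -> value=0 (bin 000); offset now 4 = byte 0 bit 4; 28 bits remain
Read 3: bits[4:13] width=9 -> value=318 (bin 100111110); offset now 13 = byte 1 bit 5; 19 bits remain
Read 4: bits[13:15] width=2 -> value=3 (bin 11); offset now 15 = byte 1 bit 7; 17 bits remain
Read 5: bits[15:17] width=2 -> value=1 (bin 01); offset now 17 = byte 2 bit 1; 15 bits remain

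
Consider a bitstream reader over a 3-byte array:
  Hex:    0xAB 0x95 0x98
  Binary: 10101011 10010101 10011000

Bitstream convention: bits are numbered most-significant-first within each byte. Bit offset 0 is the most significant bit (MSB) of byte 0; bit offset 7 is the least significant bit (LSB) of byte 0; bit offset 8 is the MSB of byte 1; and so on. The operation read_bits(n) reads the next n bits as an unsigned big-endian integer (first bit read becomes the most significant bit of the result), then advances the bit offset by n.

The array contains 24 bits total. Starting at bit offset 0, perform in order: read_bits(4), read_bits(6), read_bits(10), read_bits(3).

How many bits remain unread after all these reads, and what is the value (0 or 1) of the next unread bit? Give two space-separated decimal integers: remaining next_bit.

Read 1: bits[0:4] width=4 -> value=10 (bin 1010); offset now 4 = byte 0 bit 4; 20 bits remain
Read 2: bits[4:10] width=6 -> value=46 (bin 101110); offset now 10 = byte 1 bit 2; 14 bits remain
Read 3: bits[10:20] width=10 -> value=345 (bin 0101011001); offset now 20 = byte 2 bit 4; 4 bits remain
Read 4: bits[20:23] width=3 -> value=4 (bin 100); offset now 23 = byte 2 bit 7; 1 bits remain

Answer: 1 0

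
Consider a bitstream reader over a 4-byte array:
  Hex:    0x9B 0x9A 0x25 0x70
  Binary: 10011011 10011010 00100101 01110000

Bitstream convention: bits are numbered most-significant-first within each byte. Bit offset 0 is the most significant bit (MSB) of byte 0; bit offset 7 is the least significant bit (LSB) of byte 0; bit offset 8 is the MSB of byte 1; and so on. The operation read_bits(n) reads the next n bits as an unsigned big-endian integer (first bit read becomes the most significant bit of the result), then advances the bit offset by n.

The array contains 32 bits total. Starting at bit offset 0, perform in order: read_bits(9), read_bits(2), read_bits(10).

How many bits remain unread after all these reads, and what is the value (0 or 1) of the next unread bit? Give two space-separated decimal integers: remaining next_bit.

Read 1: bits[0:9] width=9 -> value=311 (bin 100110111); offset now 9 = byte 1 bit 1; 23 bits remain
Read 2: bits[9:11] width=2 -> value=0 (bin 00); offset now 11 = byte 1 bit 3; 21 bits remain
Read 3: bits[11:21] width=10 -> value=836 (bin 1101000100); offset now 21 = byte 2 bit 5; 11 bits remain

Answer: 11 1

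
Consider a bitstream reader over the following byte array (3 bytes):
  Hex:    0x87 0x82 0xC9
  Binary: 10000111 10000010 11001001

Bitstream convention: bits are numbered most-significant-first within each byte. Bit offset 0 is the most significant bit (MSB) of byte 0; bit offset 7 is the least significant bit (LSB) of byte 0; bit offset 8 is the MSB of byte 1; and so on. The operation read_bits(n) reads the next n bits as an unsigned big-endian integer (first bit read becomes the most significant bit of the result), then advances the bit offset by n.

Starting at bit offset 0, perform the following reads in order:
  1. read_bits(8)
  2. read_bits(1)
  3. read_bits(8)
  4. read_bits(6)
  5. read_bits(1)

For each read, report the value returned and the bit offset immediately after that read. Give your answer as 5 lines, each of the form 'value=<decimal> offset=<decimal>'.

Answer: value=135 offset=8
value=1 offset=9
value=5 offset=17
value=36 offset=23
value=1 offset=24

Derivation:
Read 1: bits[0:8] width=8 -> value=135 (bin 10000111); offset now 8 = byte 1 bit 0; 16 bits remain
Read 2: bits[8:9] width=1 -> value=1 (bin 1); offset now 9 = byte 1 bit 1; 15 bits remain
Read 3: bits[9:17] width=8 -> value=5 (bin 00000101); offset now 17 = byte 2 bit 1; 7 bits remain
Read 4: bits[17:23] width=6 -> value=36 (bin 100100); offset now 23 = byte 2 bit 7; 1 bits remain
Read 5: bits[23:24] width=1 -> value=1 (bin 1); offset now 24 = byte 3 bit 0; 0 bits remain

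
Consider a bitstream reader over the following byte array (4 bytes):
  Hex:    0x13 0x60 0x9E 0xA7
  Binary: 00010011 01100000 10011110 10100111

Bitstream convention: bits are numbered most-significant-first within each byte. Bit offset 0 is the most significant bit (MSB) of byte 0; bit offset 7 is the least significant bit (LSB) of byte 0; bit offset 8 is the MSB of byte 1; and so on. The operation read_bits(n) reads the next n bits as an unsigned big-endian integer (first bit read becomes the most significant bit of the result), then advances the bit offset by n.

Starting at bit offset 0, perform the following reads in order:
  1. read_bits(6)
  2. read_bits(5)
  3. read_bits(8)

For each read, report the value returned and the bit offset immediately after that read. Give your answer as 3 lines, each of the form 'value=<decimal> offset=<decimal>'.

Read 1: bits[0:6] width=6 -> value=4 (bin 000100); offset now 6 = byte 0 bit 6; 26 bits remain
Read 2: bits[6:11] width=5 -> value=27 (bin 11011); offset now 11 = byte 1 bit 3; 21 bits remain
Read 3: bits[11:19] width=8 -> value=4 (bin 00000100); offset now 19 = byte 2 bit 3; 13 bits remain

Answer: value=4 offset=6
value=27 offset=11
value=4 offset=19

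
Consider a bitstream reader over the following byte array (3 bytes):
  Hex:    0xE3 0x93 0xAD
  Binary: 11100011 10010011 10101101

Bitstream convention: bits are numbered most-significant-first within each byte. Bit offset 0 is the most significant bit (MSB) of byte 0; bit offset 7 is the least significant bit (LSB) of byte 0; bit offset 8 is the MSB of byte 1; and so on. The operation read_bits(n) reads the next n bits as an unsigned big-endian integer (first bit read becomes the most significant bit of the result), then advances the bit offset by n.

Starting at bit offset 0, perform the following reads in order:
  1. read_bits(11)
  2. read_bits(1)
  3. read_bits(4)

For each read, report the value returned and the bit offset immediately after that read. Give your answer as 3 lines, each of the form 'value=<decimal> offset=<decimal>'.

Answer: value=1820 offset=11
value=1 offset=12
value=3 offset=16

Derivation:
Read 1: bits[0:11] width=11 -> value=1820 (bin 11100011100); offset now 11 = byte 1 bit 3; 13 bits remain
Read 2: bits[11:12] width=1 -> value=1 (bin 1); offset now 12 = byte 1 bit 4; 12 bits remain
Read 3: bits[12:16] width=4 -> value=3 (bin 0011); offset now 16 = byte 2 bit 0; 8 bits remain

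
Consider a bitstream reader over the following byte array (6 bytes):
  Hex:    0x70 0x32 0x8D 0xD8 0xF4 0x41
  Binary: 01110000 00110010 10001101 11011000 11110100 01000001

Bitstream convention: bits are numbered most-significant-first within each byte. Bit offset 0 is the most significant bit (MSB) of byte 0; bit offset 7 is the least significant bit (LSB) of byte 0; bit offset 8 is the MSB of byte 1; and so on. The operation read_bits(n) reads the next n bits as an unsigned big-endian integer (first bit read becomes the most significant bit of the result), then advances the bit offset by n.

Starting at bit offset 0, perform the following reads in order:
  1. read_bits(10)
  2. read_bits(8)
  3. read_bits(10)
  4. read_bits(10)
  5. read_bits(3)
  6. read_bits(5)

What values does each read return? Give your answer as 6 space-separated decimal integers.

Read 1: bits[0:10] width=10 -> value=448 (bin 0111000000); offset now 10 = byte 1 bit 2; 38 bits remain
Read 2: bits[10:18] width=8 -> value=202 (bin 11001010); offset now 18 = byte 2 bit 2; 30 bits remain
Read 3: bits[18:28] width=10 -> value=221 (bin 0011011101); offset now 28 = byte 3 bit 4; 20 bits remain
Read 4: bits[28:38] width=10 -> value=573 (bin 1000111101); offset now 38 = byte 4 bit 6; 10 bits remain
Read 5: bits[38:41] width=3 -> value=0 (bin 000); offset now 41 = byte 5 bit 1; 7 bits remain
Read 6: bits[41:46] width=5 -> value=16 (bin 10000); offset now 46 = byte 5 bit 6; 2 bits remain

Answer: 448 202 221 573 0 16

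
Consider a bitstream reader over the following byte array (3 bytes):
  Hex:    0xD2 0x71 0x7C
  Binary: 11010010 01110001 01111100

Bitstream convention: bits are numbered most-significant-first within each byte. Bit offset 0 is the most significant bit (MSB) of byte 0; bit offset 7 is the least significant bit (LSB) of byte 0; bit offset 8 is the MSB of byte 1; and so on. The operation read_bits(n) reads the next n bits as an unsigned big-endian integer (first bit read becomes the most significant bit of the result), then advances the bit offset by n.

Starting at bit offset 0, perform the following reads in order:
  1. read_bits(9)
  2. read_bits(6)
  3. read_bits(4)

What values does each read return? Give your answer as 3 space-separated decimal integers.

Answer: 420 56 11

Derivation:
Read 1: bits[0:9] width=9 -> value=420 (bin 110100100); offset now 9 = byte 1 bit 1; 15 bits remain
Read 2: bits[9:15] width=6 -> value=56 (bin 111000); offset now 15 = byte 1 bit 7; 9 bits remain
Read 3: bits[15:19] width=4 -> value=11 (bin 1011); offset now 19 = byte 2 bit 3; 5 bits remain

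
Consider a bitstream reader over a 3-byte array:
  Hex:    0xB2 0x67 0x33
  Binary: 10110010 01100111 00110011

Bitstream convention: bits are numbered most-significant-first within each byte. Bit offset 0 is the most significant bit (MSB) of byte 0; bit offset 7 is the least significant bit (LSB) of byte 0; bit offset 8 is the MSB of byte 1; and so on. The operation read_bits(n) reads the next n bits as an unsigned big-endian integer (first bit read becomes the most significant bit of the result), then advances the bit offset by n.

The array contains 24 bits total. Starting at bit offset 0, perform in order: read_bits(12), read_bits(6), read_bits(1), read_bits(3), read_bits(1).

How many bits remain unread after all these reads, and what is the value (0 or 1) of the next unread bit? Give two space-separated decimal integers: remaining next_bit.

Answer: 1 1

Derivation:
Read 1: bits[0:12] width=12 -> value=2854 (bin 101100100110); offset now 12 = byte 1 bit 4; 12 bits remain
Read 2: bits[12:18] width=6 -> value=28 (bin 011100); offset now 18 = byte 2 bit 2; 6 bits remain
Read 3: bits[18:19] width=1 -> value=1 (bin 1); offset now 19 = byte 2 bit 3; 5 bits remain
Read 4: bits[19:22] width=3 -> value=4 (bin 100); offset now 22 = byte 2 bit 6; 2 bits remain
Read 5: bits[22:23] width=1 -> value=1 (bin 1); offset now 23 = byte 2 bit 7; 1 bits remain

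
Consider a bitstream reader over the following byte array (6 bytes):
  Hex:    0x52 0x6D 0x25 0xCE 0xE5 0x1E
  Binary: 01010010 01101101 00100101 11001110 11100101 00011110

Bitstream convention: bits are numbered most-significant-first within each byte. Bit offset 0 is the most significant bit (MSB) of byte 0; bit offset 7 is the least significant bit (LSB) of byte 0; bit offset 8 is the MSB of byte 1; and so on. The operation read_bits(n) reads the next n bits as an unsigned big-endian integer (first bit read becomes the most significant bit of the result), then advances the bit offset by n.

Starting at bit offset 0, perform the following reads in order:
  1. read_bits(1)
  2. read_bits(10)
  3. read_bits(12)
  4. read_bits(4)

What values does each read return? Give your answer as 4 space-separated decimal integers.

Answer: 0 659 1682 14

Derivation:
Read 1: bits[0:1] width=1 -> value=0 (bin 0); offset now 1 = byte 0 bit 1; 47 bits remain
Read 2: bits[1:11] width=10 -> value=659 (bin 1010010011); offset now 11 = byte 1 bit 3; 37 bits remain
Read 3: bits[11:23] width=12 -> value=1682 (bin 011010010010); offset now 23 = byte 2 bit 7; 25 bits remain
Read 4: bits[23:27] width=4 -> value=14 (bin 1110); offset now 27 = byte 3 bit 3; 21 bits remain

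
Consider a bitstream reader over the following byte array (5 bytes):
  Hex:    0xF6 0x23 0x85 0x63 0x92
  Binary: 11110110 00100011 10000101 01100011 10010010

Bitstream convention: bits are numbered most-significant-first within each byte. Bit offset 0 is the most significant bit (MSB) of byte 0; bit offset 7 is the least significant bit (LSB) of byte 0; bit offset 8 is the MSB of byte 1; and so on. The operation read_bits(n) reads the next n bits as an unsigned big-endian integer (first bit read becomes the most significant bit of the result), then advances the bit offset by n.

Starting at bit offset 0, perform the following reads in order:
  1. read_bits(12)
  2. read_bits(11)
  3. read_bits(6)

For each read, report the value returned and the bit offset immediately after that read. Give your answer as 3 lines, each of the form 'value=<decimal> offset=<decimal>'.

Answer: value=3938 offset=12
value=450 offset=23
value=44 offset=29

Derivation:
Read 1: bits[0:12] width=12 -> value=3938 (bin 111101100010); offset now 12 = byte 1 bit 4; 28 bits remain
Read 2: bits[12:23] width=11 -> value=450 (bin 00111000010); offset now 23 = byte 2 bit 7; 17 bits remain
Read 3: bits[23:29] width=6 -> value=44 (bin 101100); offset now 29 = byte 3 bit 5; 11 bits remain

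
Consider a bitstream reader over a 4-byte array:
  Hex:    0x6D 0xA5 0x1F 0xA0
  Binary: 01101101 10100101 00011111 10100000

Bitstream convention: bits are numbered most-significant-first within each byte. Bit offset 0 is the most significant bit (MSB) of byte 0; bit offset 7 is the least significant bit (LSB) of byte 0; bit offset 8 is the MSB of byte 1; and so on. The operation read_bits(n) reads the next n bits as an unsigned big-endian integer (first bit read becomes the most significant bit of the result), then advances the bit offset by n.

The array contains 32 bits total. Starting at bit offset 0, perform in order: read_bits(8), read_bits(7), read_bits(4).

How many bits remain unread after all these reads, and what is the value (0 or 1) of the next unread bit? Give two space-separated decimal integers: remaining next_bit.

Read 1: bits[0:8] width=8 -> value=109 (bin 01101101); offset now 8 = byte 1 bit 0; 24 bits remain
Read 2: bits[8:15] width=7 -> value=82 (bin 1010010); offset now 15 = byte 1 bit 7; 17 bits remain
Read 3: bits[15:19] width=4 -> value=8 (bin 1000); offset now 19 = byte 2 bit 3; 13 bits remain

Answer: 13 1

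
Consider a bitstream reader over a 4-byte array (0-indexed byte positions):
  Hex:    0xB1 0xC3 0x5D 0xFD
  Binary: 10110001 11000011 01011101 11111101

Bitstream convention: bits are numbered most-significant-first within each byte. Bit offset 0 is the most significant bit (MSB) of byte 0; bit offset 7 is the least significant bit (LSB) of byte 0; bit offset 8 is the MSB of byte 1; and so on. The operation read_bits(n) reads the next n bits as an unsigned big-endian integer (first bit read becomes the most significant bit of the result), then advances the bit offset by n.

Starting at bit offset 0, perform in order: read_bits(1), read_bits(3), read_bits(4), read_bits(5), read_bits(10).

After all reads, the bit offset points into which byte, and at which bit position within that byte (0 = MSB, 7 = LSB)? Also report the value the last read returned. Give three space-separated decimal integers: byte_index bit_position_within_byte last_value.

Answer: 2 7 430

Derivation:
Read 1: bits[0:1] width=1 -> value=1 (bin 1); offset now 1 = byte 0 bit 1; 31 bits remain
Read 2: bits[1:4] width=3 -> value=3 (bin 011); offset now 4 = byte 0 bit 4; 28 bits remain
Read 3: bits[4:8] width=4 -> value=1 (bin 0001); offset now 8 = byte 1 bit 0; 24 bits remain
Read 4: bits[8:13] width=5 -> value=24 (bin 11000); offset now 13 = byte 1 bit 5; 19 bits remain
Read 5: bits[13:23] width=10 -> value=430 (bin 0110101110); offset now 23 = byte 2 bit 7; 9 bits remain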